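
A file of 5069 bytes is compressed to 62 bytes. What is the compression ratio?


Ratio = original / compressed = 5069 / 62 = 81.7581

81.7581


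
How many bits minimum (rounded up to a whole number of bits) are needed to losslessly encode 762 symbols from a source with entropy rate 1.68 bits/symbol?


Minimum bits >= n * H = 762 * 1.68 = 1280.16, rounded up to a whole number of bits = 1281

1281 bits


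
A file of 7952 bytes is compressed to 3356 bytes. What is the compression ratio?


Ratio = original / compressed = 7952 / 3356 = 2.3695

2.3695


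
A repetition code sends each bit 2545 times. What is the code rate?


Rate = k/n = 1/2545

1/2545


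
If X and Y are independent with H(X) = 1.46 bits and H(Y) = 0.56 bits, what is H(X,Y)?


For independent variables, H(X,Y) = H(X) + H(Y) = 1.46 + 0.56 = 2.02

2.02 bits


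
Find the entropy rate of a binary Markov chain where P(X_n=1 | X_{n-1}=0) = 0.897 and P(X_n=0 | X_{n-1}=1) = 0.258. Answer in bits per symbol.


Stationary distribution: pi_0 = p10/(p01+p10) = 0.2234, pi_1 = 0.7766. Entropy rate H' = pi_0*H(p01) + pi_1*H(p10) = 0.2234*0.4784 + 0.7766*0.8237 = 0.7466

0.7466 bits/symbol


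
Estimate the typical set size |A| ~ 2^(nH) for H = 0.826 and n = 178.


log2|A_typical| = nH = 178 * 0.826 = 147.028, so |A_typical| ~ 2^147.028 = 1.819e+44

1.819e+44


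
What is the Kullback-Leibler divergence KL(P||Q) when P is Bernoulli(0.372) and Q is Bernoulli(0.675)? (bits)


KL = p*log2(p/q) + (1-p)*log2((1-p)/(1-q)) = 0.372*log2(0.372/0.675) + 0.628*log2(0.628/0.325) = 0.277

0.277 bits


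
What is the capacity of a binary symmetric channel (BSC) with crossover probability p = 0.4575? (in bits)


H(p) = -p*log2(p) - (1-p)*log2(1-p) = -0.4575*log2(0.4575) - 0.5425*log2(0.5425) = 0.516132 + 0.478650 = 0.9948. C = 1 - H(p) = 1 - 0.9948 = 0.0052

0.0052 bits


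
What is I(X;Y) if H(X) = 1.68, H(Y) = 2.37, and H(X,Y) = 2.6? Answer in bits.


I(X;Y) = H(X) + H(Y) - H(X,Y) = 1.68 + 2.37 - 2.6 = 1.45

1.45 bits


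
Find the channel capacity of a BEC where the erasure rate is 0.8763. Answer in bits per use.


C = 1 - epsilon = 1 - 0.8763 = 0.1237

0.1237 bits


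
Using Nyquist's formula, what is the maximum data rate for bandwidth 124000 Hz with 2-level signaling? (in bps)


Rate = 2 * B * log2(M) = 2 * 124000 * 1.0 = 248000.0

248000.0 bps


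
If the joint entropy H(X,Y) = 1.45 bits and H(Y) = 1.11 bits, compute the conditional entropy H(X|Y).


H(X|Y) = H(X,Y) - H(Y) = 1.45 - 1.11 = 0.34

0.34 bits


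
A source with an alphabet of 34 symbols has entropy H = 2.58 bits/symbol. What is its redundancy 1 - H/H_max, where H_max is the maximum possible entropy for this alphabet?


H_max = log2(K) = log2(34) = 5.0875 bits/symbol. Redundancy = 1 - H/H_max = 1 - 2.58/5.0875 = 1 - 0.5071 = 0.4929

0.4929


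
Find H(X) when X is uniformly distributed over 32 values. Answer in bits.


H = log2(n) = log2(32) = 5.0

5.0 bits


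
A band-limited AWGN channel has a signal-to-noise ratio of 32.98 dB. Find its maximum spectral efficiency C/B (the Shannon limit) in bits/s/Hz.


SNR_linear = 10^(32.98/10) = 1986.0949; C/B = log2(1 + SNR_linear) = log2(1 + 1986.0949) = 10.9564

10.9564 bits/s/Hz


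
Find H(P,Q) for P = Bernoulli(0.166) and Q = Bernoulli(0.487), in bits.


H(P,Q) = -p*log2(q) - (1-p)*log2(1-q). -0.166*log2(0.487) = 0.172309; -0.834*log2(0.513) = 0.803116. H(P,Q) = 0.172309 + 0.803116 = 0.9754

0.9754 bits


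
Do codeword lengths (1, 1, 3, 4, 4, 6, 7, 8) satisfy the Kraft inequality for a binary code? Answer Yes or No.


Kraft sum = sum(2^(-l_i)) = 1.2773, need <= 1. Result: violated (a binary prefix-free code with these lengths cannot exist)

No


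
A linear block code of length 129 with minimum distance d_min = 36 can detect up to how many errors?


Detection capability = d_min - 1 = 36 - 1 = 35

35 errors


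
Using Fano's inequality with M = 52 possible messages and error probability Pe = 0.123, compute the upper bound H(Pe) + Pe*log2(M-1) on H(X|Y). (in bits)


H(Pe) = -Pe*log2(Pe) - (1-Pe)*log2(1-Pe) = -0.123*log2(0.123) - 0.877*log2(0.877) = 0.371862 + 0.166061 = 0.5379. Pe*log2(M-1) = 0.123*log2(51) = 0.697708. Bound = H(Pe) + Pe*log2(M-1) = 0.371862 + 0.166061 + 0.697708 = 1.2356

1.2356 bits


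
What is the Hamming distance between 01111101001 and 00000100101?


Count differing positions: . ^ ^ ^ ^ . . ^ ^ . . = 6 differences

6


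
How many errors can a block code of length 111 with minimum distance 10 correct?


Correction capability = floor((d-1)/2) = floor((10-1)/2) = 4

4 errors


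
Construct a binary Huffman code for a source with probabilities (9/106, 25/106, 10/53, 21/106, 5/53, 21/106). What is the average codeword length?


Huffman construction (repeatedly merge the two least-probable nodes; each merge adds 1 bit to every symbol beneath it): 9/106 + 5/53 = 19/106; 19/106 + 10/53 = 39/106; 21/106 + 21/106 = 21/53; 25/106 + 39/106 = 32/53; 21/53 + 32/53 = 1. Resulting codeword lengths (in the order the probabilities were given): (4, 2, 3, 2, 4, 2). L_avg = sum(p_i * l_i) = 9/106*4 + 25/106*2 + 10/53*3 + 21/106*2 + 5/53*4 + 21/106*2 = 135/53 = 2.5472

2.5472 bits


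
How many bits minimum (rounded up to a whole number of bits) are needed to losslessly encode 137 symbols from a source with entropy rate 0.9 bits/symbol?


Minimum bits >= n * H = 137 * 0.9 = 123.3, rounded up to a whole number of bits = 124

124 bits


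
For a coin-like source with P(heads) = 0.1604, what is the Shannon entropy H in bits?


H = -p*log2(p) - (1-p)*log2(1-p). -0.1604*log2(0.1604) = 0.423497; -0.8396*log2(0.8396) = 0.211769. H = 0.423497 + 0.211769 = 0.6353

0.6353 bits


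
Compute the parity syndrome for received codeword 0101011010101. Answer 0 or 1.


Syndrome = XOR of all bits = 0 XOR 1 XOR 0 XOR 1 XOR 0 XOR 1 XOR 1 XOR 0 XOR 1 XOR 0 XOR 1 XOR 0 XOR 1 = 1

1


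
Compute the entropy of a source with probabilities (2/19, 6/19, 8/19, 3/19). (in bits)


H = -sum(p_i * log2(p_i)). Terms: -(2/19)*log2(2/19) = 0.341887; -(6/19)*log2(6/19) = 0.525147; -(8/19)*log2(8/19) = 0.525443; -(3/19)*log2(3/19) = 0.420468. H = 0.341887 + 0.525147 + 0.525443 + 0.420468 = 1.8129

1.8129 bits


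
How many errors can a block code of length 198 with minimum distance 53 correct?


Correction capability = floor((d-1)/2) = floor((53-1)/2) = 26

26 errors


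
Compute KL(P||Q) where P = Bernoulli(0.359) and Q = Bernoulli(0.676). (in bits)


KL = p*log2(p/q) + (1-p)*log2((1-p)/(1-q)) = 0.359*log2(0.359/0.676) + 0.641*log2(0.641/0.324) = 0.3032

0.3032 bits


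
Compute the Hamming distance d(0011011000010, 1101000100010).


Count differing positions: ^ ^ ^ . . ^ ^ ^ . . . . . = 6 differences

6


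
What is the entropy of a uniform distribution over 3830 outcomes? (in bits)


H = log2(n) = log2(3830) = 11.9031

11.9031 bits


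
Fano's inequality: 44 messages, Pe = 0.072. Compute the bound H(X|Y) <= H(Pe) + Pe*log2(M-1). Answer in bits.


H(Pe) = -Pe*log2(Pe) - (1-Pe)*log2(1-Pe) = -0.072*log2(0.072) - 0.928*log2(0.928) = 0.273302 + 0.100041 = 0.3733. Pe*log2(M-1) = 0.072*log2(43) = 0.390691. Bound = H(Pe) + Pe*log2(M-1) = 0.273302 + 0.100041 + 0.390691 = 0.764

0.764 bits


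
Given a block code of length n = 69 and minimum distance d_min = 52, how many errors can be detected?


Detection capability = d_min - 1 = 52 - 1 = 51

51 errors


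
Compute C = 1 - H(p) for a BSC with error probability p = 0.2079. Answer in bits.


H(p) = -p*log2(p) - (1-p)*log2(1-p) = -0.2079*log2(0.2079) - 0.7921*log2(0.7921) = 0.471109 + 0.266340 = 0.7374. C = 1 - H(p) = 1 - 0.7374 = 0.2626

0.2626 bits


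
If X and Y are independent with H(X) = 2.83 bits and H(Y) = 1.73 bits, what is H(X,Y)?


For independent variables, H(X,Y) = H(X) + H(Y) = 2.83 + 1.73 = 4.56

4.56 bits


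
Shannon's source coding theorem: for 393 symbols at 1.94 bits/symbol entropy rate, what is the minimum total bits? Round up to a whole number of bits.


Minimum bits >= n * H = 393 * 1.94 = 762.42, rounded up to a whole number of bits = 763

763 bits


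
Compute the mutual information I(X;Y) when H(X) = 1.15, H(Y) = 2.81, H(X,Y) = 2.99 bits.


I(X;Y) = H(X) + H(Y) - H(X,Y) = 1.15 + 2.81 - 2.99 = 0.97

0.97 bits


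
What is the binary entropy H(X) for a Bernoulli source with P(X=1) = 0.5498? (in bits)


H = -p*log2(p) - (1-p)*log2(1-p). -0.5498*log2(0.5498) = 0.474489; -0.4502*log2(0.4502) = 0.518343. H = 0.474489 + 0.518343 = 0.9928

0.9928 bits


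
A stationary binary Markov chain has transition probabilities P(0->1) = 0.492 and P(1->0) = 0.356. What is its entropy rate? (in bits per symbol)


Stationary distribution: pi_0 = p10/(p01+p10) = 0.4198, pi_1 = 0.5802. Entropy rate H' = pi_0*H(p01) + pi_1*H(p10) = 0.4198*0.9998 + 0.5802*0.9393 = 0.9647

0.9647 bits/symbol


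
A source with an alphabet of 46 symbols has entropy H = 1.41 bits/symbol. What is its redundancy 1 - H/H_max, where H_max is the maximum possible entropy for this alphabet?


H_max = log2(K) = log2(46) = 5.5236 bits/symbol. Redundancy = 1 - H/H_max = 1 - 1.41/5.5236 = 1 - 0.2553 = 0.7447

0.7447


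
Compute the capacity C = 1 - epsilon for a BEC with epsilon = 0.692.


C = 1 - epsilon = 1 - 0.692 = 0.308

0.308 bits


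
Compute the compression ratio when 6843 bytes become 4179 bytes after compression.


Ratio = original / compressed = 6843 / 4179 = 1.6375

1.6375


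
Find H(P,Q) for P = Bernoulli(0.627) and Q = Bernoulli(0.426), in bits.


H(P,Q) = -p*log2(q) - (1-p)*log2(1-q). -0.627*log2(0.426) = 0.771884; -0.373*log2(0.574) = 0.298727. H(P,Q) = 0.771884 + 0.298727 = 1.0706

1.0706 bits


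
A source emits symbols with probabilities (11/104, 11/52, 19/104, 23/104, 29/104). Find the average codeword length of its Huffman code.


Huffman construction (repeatedly merge the two least-probable nodes; each merge adds 1 bit to every symbol beneath it): 11/104 + 19/104 = 15/52; 11/52 + 23/104 = 45/104; 29/104 + 15/52 = 59/104; 45/104 + 59/104 = 1. Resulting codeword lengths (in the order the probabilities were given): (3, 2, 3, 2, 2). L_avg = sum(p_i * l_i) = 11/104*3 + 11/52*2 + 19/104*3 + 23/104*2 + 29/104*2 = 119/52 = 2.2885

2.2885 bits


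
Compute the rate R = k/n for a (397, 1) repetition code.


Rate = k/n = 1/397

1/397


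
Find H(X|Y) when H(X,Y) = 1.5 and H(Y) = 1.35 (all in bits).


H(X|Y) = H(X,Y) - H(Y) = 1.5 - 1.35 = 0.15

0.15 bits


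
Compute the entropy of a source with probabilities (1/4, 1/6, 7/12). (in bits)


H = -sum(p_i * log2(p_i)). Terms: -(1/4)*log2(1/4) = 0.500000; -(1/6)*log2(1/6) = 0.430827; -(7/12)*log2(7/12) = 0.453604. H = 0.500000 + 0.430827 + 0.453604 = 1.3844

1.3844 bits


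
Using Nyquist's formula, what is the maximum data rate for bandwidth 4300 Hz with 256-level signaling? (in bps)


Rate = 2 * B * log2(M) = 2 * 4300 * 8.0 = 68800.0

68800.0 bps


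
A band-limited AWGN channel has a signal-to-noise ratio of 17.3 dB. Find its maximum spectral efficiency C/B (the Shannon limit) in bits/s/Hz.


SNR_linear = 10^(17.3/10) = 53.7032; C/B = log2(1 + SNR_linear) = log2(1 + 53.7032) = 5.7736

5.7736 bits/s/Hz


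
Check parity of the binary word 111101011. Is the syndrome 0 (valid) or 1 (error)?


Syndrome = XOR of all bits = 1 XOR 1 XOR 1 XOR 1 XOR 0 XOR 1 XOR 0 XOR 1 XOR 1 = 1

1


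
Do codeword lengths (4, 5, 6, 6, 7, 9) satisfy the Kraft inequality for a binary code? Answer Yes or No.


Kraft sum = sum(2^(-l_i)) = 0.1348, need <= 1. Result: satisfied (a binary prefix-free code with these lengths exists)

Yes


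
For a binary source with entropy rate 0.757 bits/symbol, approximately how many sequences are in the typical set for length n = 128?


log2|A_typical| = nH = 128 * 0.757 = 96.896, so |A_typical| ~ 2^96.896 = 1.474e+29

1.474e+29


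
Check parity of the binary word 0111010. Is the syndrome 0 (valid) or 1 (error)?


Syndrome = XOR of all bits = 0 XOR 1 XOR 1 XOR 1 XOR 0 XOR 1 XOR 0 = 0

0


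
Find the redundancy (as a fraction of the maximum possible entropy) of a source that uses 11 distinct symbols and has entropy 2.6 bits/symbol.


H_max = log2(K) = log2(11) = 3.4594 bits/symbol. Redundancy = 1 - H/H_max = 1 - 2.6/3.4594 = 1 - 0.7516 = 0.2484

0.2484


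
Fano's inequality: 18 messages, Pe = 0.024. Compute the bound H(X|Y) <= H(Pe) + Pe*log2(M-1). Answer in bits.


H(Pe) = -Pe*log2(Pe) - (1-Pe)*log2(1-Pe) = -0.024*log2(0.024) - 0.976*log2(0.976) = 0.129140 + 0.034206 = 0.1633. Pe*log2(M-1) = 0.024*log2(17) = 0.098099. Bound = H(Pe) + Pe*log2(M-1) = 0.129140 + 0.034206 + 0.098099 = 0.2614

0.2614 bits


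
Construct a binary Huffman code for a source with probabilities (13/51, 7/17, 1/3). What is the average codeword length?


Huffman construction (repeatedly merge the two least-probable nodes; each merge adds 1 bit to every symbol beneath it): 13/51 + 1/3 = 10/17; 7/17 + 10/17 = 1. Resulting codeword lengths (in the order the probabilities were given): (2, 1, 2). L_avg = sum(p_i * l_i) = 13/51*2 + 7/17*1 + 1/3*2 = 27/17 = 1.5882

1.5882 bits


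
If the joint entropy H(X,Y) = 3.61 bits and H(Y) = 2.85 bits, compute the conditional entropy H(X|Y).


H(X|Y) = H(X,Y) - H(Y) = 3.61 - 2.85 = 0.76

0.76 bits


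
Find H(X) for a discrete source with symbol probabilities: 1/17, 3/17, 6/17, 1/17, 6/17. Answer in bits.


H = -sum(p_i * log2(p_i)). Terms: -(1/17)*log2(1/17) = 0.240439; -(3/17)*log2(3/17) = 0.441618; -(6/17)*log2(6/17) = 0.530294; -(1/17)*log2(1/17) = 0.240439; -(6/17)*log2(6/17) = 0.530294. H = 0.240439 + 0.441618 + 0.530294 + 0.240439 + 0.530294 = 1.9831

1.9831 bits


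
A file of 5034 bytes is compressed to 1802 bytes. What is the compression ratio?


Ratio = original / compressed = 5034 / 1802 = 2.7936

2.7936


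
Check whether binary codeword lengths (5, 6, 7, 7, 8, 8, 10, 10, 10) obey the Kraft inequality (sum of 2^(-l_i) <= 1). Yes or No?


Kraft sum = sum(2^(-l_i)) = 0.0732, need <= 1. Result: satisfied (a binary prefix-free code with these lengths exists)

Yes


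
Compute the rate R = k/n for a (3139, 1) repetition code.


Rate = k/n = 1/3139

1/3139


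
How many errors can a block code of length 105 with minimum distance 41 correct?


Correction capability = floor((d-1)/2) = floor((41-1)/2) = 20

20 errors


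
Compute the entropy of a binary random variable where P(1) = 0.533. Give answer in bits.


H = -p*log2(p) - (1-p)*log2(1-p). -0.533*log2(0.533) = 0.483853; -0.467*log2(0.467) = 0.513002. H = 0.483853 + 0.513002 = 0.9969

0.9969 bits


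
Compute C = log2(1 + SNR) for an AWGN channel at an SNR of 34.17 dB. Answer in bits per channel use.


SNR_linear = 10^(34.17/10) = 2612.1614; C = log2(1 + SNR_linear) = log2(1 + 2612.1614) = 11.3516

11.3516 bits/channel use


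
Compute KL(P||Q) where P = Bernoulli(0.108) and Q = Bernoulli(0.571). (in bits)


KL = p*log2(p/q) + (1-p)*log2((1-p)/(1-q)) = 0.108*log2(0.108/0.571) + 0.892*log2(0.892/0.429) = 0.6825

0.6825 bits


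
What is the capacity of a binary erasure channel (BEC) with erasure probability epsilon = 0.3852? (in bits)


C = 1 - epsilon = 1 - 0.3852 = 0.6148

0.6148 bits


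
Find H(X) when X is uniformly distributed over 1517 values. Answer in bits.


H = log2(n) = log2(1517) = 10.567

10.567 bits


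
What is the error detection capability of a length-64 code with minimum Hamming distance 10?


Detection capability = d_min - 1 = 10 - 1 = 9

9 errors


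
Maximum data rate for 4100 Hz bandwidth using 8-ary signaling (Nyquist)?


Rate = 2 * B * log2(M) = 2 * 4100 * 3.0 = 24600.0

24600.0 bps


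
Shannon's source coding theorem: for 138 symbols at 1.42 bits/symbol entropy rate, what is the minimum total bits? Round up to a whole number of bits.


Minimum bits >= n * H = 138 * 1.42 = 195.96, rounded up to a whole number of bits = 196

196 bits


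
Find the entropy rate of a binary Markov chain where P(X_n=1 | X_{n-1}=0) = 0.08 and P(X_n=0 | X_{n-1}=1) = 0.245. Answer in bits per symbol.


Stationary distribution: pi_0 = p10/(p01+p10) = 0.7538, pi_1 = 0.2462. Entropy rate H' = pi_0*H(p01) + pi_1*H(p10) = 0.7538*0.4022 + 0.2462*0.8033 = 0.5009

0.5009 bits/symbol


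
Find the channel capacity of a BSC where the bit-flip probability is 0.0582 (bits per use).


H(p) = -p*log2(p) - (1-p)*log2(1-p) = -0.0582*log2(0.0582) - 0.9418*log2(0.9418) = 0.238785 + 0.081473 = 0.3203. C = 1 - H(p) = 1 - 0.3203 = 0.6797

0.6797 bits


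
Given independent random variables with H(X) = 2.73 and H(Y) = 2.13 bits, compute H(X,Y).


For independent variables, H(X,Y) = H(X) + H(Y) = 2.73 + 2.13 = 4.86

4.86 bits


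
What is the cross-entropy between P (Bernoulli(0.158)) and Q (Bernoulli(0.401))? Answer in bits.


H(P,Q) = -p*log2(q) - (1-p)*log2(1-q). -0.158*log2(0.401) = 0.208295; -0.842*log2(0.599) = 0.622551. H(P,Q) = 0.208295 + 0.622551 = 0.8308

0.8308 bits


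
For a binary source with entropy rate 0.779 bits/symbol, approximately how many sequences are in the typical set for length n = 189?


log2|A_typical| = nH = 189 * 0.779 = 147.231, so |A_typical| ~ 2^147.231 = 2.094e+44

2.094e+44


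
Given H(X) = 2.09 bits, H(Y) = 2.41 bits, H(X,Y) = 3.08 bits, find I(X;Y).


I(X;Y) = H(X) + H(Y) - H(X,Y) = 2.09 + 2.41 - 3.08 = 1.42

1.42 bits


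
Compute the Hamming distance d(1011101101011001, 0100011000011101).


Count differing positions: ^ ^ ^ ^ ^ ^ . ^ . ^ . . . ^ . . = 9 differences

9


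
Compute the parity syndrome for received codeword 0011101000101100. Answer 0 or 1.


Syndrome = XOR of all bits = 0 XOR 0 XOR 1 XOR 1 XOR 1 XOR 0 XOR 1 XOR 0 XOR 0 XOR 0 XOR 1 XOR 0 XOR 1 XOR 1 XOR 0 XOR 0 = 1

1


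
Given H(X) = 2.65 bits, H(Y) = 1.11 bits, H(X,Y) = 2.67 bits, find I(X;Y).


I(X;Y) = H(X) + H(Y) - H(X,Y) = 2.65 + 1.11 - 2.67 = 1.09

1.09 bits


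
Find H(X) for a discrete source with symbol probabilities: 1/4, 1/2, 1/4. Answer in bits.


H = -sum(p_i * log2(p_i)). Terms: -(1/4)*log2(1/4) = 0.500000; -(1/2)*log2(1/2) = 0.500000; -(1/4)*log2(1/4) = 0.500000. H = 0.500000 + 0.500000 + 0.500000 = 1.5

1.5 bits


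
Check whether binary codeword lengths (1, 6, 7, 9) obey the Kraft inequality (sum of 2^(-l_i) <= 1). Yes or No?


Kraft sum = sum(2^(-l_i)) = 0.5254, need <= 1. Result: satisfied (a binary prefix-free code with these lengths exists)

Yes


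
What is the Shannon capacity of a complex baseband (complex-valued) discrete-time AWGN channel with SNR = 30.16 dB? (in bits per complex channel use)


SNR_linear = 10^(30.16/10) = 1037.5284; C = log2(1 + SNR_linear) = log2(1 + 1037.5284) = 10.0203

10.0203 bits/channel use


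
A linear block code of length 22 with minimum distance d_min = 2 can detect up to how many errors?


Detection capability = d_min - 1 = 2 - 1 = 1

1 errors


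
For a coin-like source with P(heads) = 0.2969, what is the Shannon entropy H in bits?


H = -p*log2(p) - (1-p)*log2(1-p). -0.2969*log2(0.2969) = 0.520154; -0.7031*log2(0.7031) = 0.357314. H = 0.520154 + 0.357314 = 0.8775

0.8775 bits


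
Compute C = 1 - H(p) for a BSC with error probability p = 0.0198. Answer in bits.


H(p) = -p*log2(p) - (1-p)*log2(1-p) = -0.0198*log2(0.0198) - 0.9802*log2(0.9802) = 0.112035 + 0.028281 = 0.1403. C = 1 - H(p) = 1 - 0.1403 = 0.8597

0.8597 bits


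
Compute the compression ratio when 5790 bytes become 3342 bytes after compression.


Ratio = original / compressed = 5790 / 3342 = 1.7325

1.7325


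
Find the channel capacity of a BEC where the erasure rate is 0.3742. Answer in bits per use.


C = 1 - epsilon = 1 - 0.3742 = 0.6258

0.6258 bits


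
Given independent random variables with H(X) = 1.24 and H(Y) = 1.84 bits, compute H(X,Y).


For independent variables, H(X,Y) = H(X) + H(Y) = 1.24 + 1.84 = 3.08

3.08 bits


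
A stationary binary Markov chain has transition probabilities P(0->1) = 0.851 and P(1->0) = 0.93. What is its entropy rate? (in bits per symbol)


Stationary distribution: pi_0 = p10/(p01+p10) = 0.5222, pi_1 = 0.4778. Entropy rate H' = pi_0*H(p01) + pi_1*H(p10) = 0.5222*0.6073 + 0.4778*0.3659 = 0.492

0.492 bits/symbol


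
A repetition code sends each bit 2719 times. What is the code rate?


Rate = k/n = 1/2719

1/2719


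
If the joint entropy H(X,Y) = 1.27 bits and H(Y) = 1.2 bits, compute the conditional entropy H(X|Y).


H(X|Y) = H(X,Y) - H(Y) = 1.27 - 1.2 = 0.07

0.07 bits


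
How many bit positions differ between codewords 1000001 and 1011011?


Count differing positions: . . ^ ^ . ^ . = 3 differences

3


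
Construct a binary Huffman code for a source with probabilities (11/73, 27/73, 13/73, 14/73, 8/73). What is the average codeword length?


Huffman construction (repeatedly merge the two least-probable nodes; each merge adds 1 bit to every symbol beneath it): 8/73 + 11/73 = 19/73; 13/73 + 14/73 = 27/73; 19/73 + 27/73 = 46/73; 27/73 + 46/73 = 1. Resulting codeword lengths (in the order the probabilities were given): (3, 2, 2, 2, 3). L_avg = sum(p_i * l_i) = 11/73*3 + 27/73*2 + 13/73*2 + 14/73*2 + 8/73*3 = 165/73 = 2.2603

2.2603 bits


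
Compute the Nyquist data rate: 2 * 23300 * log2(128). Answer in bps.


Rate = 2 * B * log2(M) = 2 * 23300 * 7.0 = 326200.0

326200.0 bps


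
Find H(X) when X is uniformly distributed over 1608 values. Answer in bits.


H = log2(n) = log2(1608) = 10.6511

10.6511 bits


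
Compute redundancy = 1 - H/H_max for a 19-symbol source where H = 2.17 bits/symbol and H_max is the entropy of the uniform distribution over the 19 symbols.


H_max = log2(K) = log2(19) = 4.2479 bits/symbol. Redundancy = 1 - H/H_max = 1 - 2.17/4.2479 = 1 - 0.5108 = 0.4892

0.4892


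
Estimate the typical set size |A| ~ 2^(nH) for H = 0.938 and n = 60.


log2|A_typical| = nH = 60 * 0.938 = 56.28, so |A_typical| ~ 2^56.28 = 8.749e+16

8.749e+16


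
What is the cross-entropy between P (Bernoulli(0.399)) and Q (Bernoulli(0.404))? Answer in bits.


H(P,Q) = -p*log2(q) - (1-p)*log2(1-q). -0.399*log2(0.404) = 0.521722; -0.601*log2(0.596) = 0.448716. H(P,Q) = 0.521722 + 0.448716 = 0.9704

0.9704 bits


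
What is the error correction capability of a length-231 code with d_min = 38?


Correction capability = floor((d-1)/2) = floor((38-1)/2) = 18

18 errors


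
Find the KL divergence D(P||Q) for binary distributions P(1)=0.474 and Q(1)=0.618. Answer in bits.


KL = p*log2(p/q) + (1-p)*log2((1-p)/(1-q)) = 0.474*log2(0.474/0.618) + 0.526*log2(0.526/0.382) = 0.0613

0.0613 bits


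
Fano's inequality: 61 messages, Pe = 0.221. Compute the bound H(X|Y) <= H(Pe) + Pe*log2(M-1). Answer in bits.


H(Pe) = -Pe*log2(Pe) - (1-Pe)*log2(1-Pe) = -0.221*log2(0.221) - 0.779*log2(0.779) = 0.481312 + 0.280677 = 0.762. Pe*log2(M-1) = 0.221*log2(60) = 1.305423. Bound = H(Pe) + Pe*log2(M-1) = 0.481312 + 0.280677 + 1.305423 = 2.0674

2.0674 bits


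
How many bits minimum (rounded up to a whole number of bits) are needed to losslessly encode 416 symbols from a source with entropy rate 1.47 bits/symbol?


Minimum bits >= n * H = 416 * 1.47 = 611.52, rounded up to a whole number of bits = 612

612 bits


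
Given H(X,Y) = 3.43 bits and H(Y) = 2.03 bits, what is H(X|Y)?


H(X|Y) = H(X,Y) - H(Y) = 3.43 - 2.03 = 1.4

1.4 bits


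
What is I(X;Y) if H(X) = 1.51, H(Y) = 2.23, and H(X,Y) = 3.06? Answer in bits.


I(X;Y) = H(X) + H(Y) - H(X,Y) = 1.51 + 2.23 - 3.06 = 0.68

0.68 bits


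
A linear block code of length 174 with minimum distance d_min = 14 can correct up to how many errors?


Correction capability = floor((d-1)/2) = floor((14-1)/2) = 6

6 errors


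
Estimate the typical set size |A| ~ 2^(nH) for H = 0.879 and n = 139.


log2|A_typical| = nH = 139 * 0.879 = 122.181, so |A_typical| ~ 2^122.181 = 6.028e+36

6.028e+36


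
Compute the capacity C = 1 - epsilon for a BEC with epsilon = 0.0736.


C = 1 - epsilon = 1 - 0.0736 = 0.9264

0.9264 bits


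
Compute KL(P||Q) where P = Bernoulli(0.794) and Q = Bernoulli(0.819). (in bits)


KL = p*log2(p/q) + (1-p)*log2((1-p)/(1-q)) = 0.794*log2(0.794/0.819) + 0.206*log2(0.206/0.181) = 0.0029

0.0029 bits


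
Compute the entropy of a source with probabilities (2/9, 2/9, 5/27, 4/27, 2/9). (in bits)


H = -sum(p_i * log2(p_i)). Terms: -(2/9)*log2(2/9) = 0.482206; -(2/9)*log2(2/9) = 0.482206; -(5/27)*log2(5/27) = 0.450548; -(4/27)*log2(4/27) = 0.408131; -(2/9)*log2(2/9) = 0.482206. H = 0.482206 + 0.482206 + 0.450548 + 0.408131 + 0.482206 = 2.3053

2.3053 bits


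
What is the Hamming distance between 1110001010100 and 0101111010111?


Count differing positions: ^ . ^ ^ ^ ^ . . . . . ^ ^ = 7 differences

7


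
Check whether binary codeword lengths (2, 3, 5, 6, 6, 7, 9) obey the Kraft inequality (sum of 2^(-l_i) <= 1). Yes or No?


Kraft sum = sum(2^(-l_i)) = 0.4473, need <= 1. Result: satisfied (a binary prefix-free code with these lengths exists)

Yes


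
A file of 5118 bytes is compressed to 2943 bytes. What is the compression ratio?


Ratio = original / compressed = 5118 / 2943 = 1.739

1.739


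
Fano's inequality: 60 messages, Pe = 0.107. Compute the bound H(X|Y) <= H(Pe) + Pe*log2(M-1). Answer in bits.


H(Pe) = -Pe*log2(Pe) - (1-Pe)*log2(1-Pe) = -0.107*log2(0.107) - 0.893*log2(0.893) = 0.345002 + 0.145798 = 0.4908. Pe*log2(M-1) = 0.107*log2(59) = 0.629443. Bound = H(Pe) + Pe*log2(M-1) = 0.345002 + 0.145798 + 0.629443 = 1.1202

1.1202 bits


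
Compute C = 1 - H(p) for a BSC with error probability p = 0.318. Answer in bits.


H(p) = -p*log2(p) - (1-p)*log2(1-p) = -0.318*log2(0.318) - 0.682*log2(0.682) = 0.525623 + 0.376571 = 0.9022. C = 1 - H(p) = 1 - 0.9022 = 0.0978

0.0978 bits


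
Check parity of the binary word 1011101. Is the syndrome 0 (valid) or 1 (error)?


Syndrome = XOR of all bits = 1 XOR 0 XOR 1 XOR 1 XOR 1 XOR 0 XOR 1 = 1

1


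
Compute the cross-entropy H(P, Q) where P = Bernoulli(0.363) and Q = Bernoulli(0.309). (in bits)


H(P,Q) = -p*log2(q) - (1-p)*log2(1-q). -0.363*log2(0.309) = 0.615039; -0.637*log2(0.691) = 0.339675. H(P,Q) = 0.615039 + 0.339675 = 0.9547

0.9547 bits


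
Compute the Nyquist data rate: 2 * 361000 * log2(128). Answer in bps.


Rate = 2 * B * log2(M) = 2 * 361000 * 7.0 = 5054000.0

5054000.0 bps


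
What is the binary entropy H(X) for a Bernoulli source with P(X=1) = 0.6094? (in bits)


H = -p*log2(p) - (1-p)*log2(1-p). -0.6094*log2(0.6094) = 0.435440; -0.3906*log2(0.3906) = 0.529746. H = 0.435440 + 0.529746 = 0.9652

0.9652 bits


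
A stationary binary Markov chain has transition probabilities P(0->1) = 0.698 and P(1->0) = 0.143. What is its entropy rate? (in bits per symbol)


Stationary distribution: pi_0 = p10/(p01+p10) = 0.17, pi_1 = 0.83. Entropy rate H' = pi_0*H(p01) + pi_1*H(p10) = 0.17*0.8837 + 0.83*0.592 = 0.6416

0.6416 bits/symbol


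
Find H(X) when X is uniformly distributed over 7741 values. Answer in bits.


H = log2(n) = log2(7741) = 12.9183

12.9183 bits


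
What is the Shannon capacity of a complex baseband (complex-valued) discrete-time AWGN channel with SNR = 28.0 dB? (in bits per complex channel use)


SNR_linear = 10^(28.0/10) = 630.9573; C = log2(1 + SNR_linear) = log2(1 + 630.9573) = 9.3037

9.3037 bits/channel use


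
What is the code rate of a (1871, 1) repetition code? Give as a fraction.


Rate = k/n = 1/1871

1/1871


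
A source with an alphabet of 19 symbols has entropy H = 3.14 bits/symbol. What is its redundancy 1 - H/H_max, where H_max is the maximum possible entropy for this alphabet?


H_max = log2(K) = log2(19) = 4.2479 bits/symbol. Redundancy = 1 - H/H_max = 1 - 3.14/4.2479 = 1 - 0.7392 = 0.2608

0.2608


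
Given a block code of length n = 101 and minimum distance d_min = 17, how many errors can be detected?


Detection capability = d_min - 1 = 17 - 1 = 16

16 errors


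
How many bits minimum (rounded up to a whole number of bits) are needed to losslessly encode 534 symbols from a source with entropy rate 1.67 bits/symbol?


Minimum bits >= n * H = 534 * 1.67 = 891.78, rounded up to a whole number of bits = 892

892 bits


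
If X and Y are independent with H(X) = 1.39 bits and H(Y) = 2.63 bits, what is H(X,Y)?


For independent variables, H(X,Y) = H(X) + H(Y) = 1.39 + 2.63 = 4.02

4.02 bits


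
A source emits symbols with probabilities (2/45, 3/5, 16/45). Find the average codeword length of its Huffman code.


Huffman construction (repeatedly merge the two least-probable nodes; each merge adds 1 bit to every symbol beneath it): 2/45 + 16/45 = 2/5; 2/5 + 3/5 = 1. Resulting codeword lengths (in the order the probabilities were given): (2, 1, 2). L_avg = sum(p_i * l_i) = 2/45*2 + 3/5*1 + 16/45*2 = 7/5 = 1.4

1.4 bits


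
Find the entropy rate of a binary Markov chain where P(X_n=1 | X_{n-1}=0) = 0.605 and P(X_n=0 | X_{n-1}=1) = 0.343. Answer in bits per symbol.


Stationary distribution: pi_0 = p10/(p01+p10) = 0.3618, pi_1 = 0.6382. Entropy rate H' = pi_0*H(p01) + pi_1*H(p10) = 0.3618*0.968 + 0.6382*0.9277 = 0.9422

0.9422 bits/symbol


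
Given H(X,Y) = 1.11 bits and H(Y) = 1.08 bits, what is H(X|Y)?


H(X|Y) = H(X,Y) - H(Y) = 1.11 - 1.08 = 0.03

0.03 bits


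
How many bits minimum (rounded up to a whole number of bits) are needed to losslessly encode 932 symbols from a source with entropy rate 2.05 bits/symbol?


Minimum bits >= n * H = 932 * 2.05 = 1910.6, rounded up to a whole number of bits = 1911

1911 bits


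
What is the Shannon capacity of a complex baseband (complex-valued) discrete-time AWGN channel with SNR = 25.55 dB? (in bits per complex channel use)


SNR_linear = 10^(25.55/10) = 358.9219; C = log2(1 + SNR_linear) = log2(1 + 358.9219) = 8.4915

8.4915 bits/channel use


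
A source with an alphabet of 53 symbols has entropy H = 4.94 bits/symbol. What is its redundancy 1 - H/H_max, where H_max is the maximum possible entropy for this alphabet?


H_max = log2(K) = log2(53) = 5.7279 bits/symbol. Redundancy = 1 - H/H_max = 1 - 4.94/5.7279 = 1 - 0.8624 = 0.1376

0.1376


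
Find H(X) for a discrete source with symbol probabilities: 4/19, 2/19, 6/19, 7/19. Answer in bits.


H = -sum(p_i * log2(p_i)). Terms: -(4/19)*log2(4/19) = 0.473248; -(2/19)*log2(2/19) = 0.341887; -(6/19)*log2(6/19) = 0.525147; -(7/19)*log2(7/19) = 0.530737. H = 0.473248 + 0.341887 + 0.525147 + 0.530737 = 1.871

1.871 bits


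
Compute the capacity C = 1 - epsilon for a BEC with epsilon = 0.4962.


C = 1 - epsilon = 1 - 0.4962 = 0.5038

0.5038 bits


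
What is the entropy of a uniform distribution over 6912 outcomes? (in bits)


H = log2(n) = log2(6912) = 12.7549

12.7549 bits


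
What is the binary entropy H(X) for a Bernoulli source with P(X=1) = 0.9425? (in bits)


H = -p*log2(p) - (1-p)*log2(1-p). -0.9425*log2(0.9425) = 0.080523; -0.0575*log2(0.0575) = 0.236917. H = 0.080523 + 0.236917 = 0.3174

0.3174 bits


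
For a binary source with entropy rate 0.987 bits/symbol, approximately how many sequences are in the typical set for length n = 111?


log2|A_typical| = nH = 111 * 0.987 = 109.557, so |A_typical| ~ 2^109.557 = 9.549e+32

9.549e+32


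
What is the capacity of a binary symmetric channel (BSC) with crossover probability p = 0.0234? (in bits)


H(p) = -p*log2(p) - (1-p)*log2(1-p) = -0.0234*log2(0.0234) - 0.9766*log2(0.9766) = 0.126766 + 0.033361 = 0.1601. C = 1 - H(p) = 1 - 0.1601 = 0.8399

0.8399 bits


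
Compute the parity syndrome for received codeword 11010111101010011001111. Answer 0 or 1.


Syndrome = XOR of all bits = 1 XOR 1 XOR 0 XOR 1 XOR 0 XOR 1 XOR 1 XOR 1 XOR 1 XOR 0 XOR 1 XOR 0 XOR 1 XOR 0 XOR 0 XOR 1 XOR 1 XOR 0 XOR 0 XOR 1 XOR 1 XOR 1 XOR 1 = 1

1


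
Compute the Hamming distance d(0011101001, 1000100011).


Count differing positions: ^ . ^ ^ . . ^ . ^ . = 5 differences

5


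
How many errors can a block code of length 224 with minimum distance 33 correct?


Correction capability = floor((d-1)/2) = floor((33-1)/2) = 16

16 errors


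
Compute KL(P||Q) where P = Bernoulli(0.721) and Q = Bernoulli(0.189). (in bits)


KL = p*log2(p/q) + (1-p)*log2((1-p)/(1-q)) = 0.721*log2(0.721/0.189) + 0.279*log2(0.279/0.811) = 0.9632

0.9632 bits


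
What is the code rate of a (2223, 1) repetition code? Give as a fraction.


Rate = k/n = 1/2223

1/2223


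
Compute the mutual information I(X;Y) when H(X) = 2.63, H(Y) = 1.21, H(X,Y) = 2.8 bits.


I(X;Y) = H(X) + H(Y) - H(X,Y) = 2.63 + 1.21 - 2.8 = 1.04

1.04 bits


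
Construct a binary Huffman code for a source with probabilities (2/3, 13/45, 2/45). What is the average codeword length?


Huffman construction (repeatedly merge the two least-probable nodes; each merge adds 1 bit to every symbol beneath it): 2/45 + 13/45 = 1/3; 1/3 + 2/3 = 1. Resulting codeword lengths (in the order the probabilities were given): (1, 2, 2). L_avg = sum(p_i * l_i) = 2/3*1 + 13/45*2 + 2/45*2 = 4/3 = 1.3333

1.3333 bits


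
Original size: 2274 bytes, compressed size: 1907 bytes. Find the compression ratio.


Ratio = original / compressed = 2274 / 1907 = 1.1924

1.1924


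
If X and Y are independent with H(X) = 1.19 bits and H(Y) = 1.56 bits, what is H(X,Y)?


For independent variables, H(X,Y) = H(X) + H(Y) = 1.19 + 1.56 = 2.75

2.75 bits


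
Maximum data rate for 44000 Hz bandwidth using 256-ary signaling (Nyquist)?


Rate = 2 * B * log2(M) = 2 * 44000 * 8.0 = 704000.0

704000.0 bps


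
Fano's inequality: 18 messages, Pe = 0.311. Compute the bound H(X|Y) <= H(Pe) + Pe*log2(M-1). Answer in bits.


H(Pe) = -Pe*log2(Pe) - (1-Pe)*log2(1-Pe) = -0.311*log2(0.311) - 0.689*log2(0.689) = 0.524039 + 0.370285 = 0.8943. Pe*log2(M-1) = 0.311*log2(17) = 1.271201. Bound = H(Pe) + Pe*log2(M-1) = 0.524039 + 0.370285 + 1.271201 = 2.1655

2.1655 bits


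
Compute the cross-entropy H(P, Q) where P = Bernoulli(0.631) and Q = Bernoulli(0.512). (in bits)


H(P,Q) = -p*log2(q) - (1-p)*log2(1-q). -0.631*log2(0.512) = 0.609410; -0.369*log2(0.488) = 0.381932. H(P,Q) = 0.609410 + 0.381932 = 0.9913

0.9913 bits


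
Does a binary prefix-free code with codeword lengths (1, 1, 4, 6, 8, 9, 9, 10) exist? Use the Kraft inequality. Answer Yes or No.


Kraft sum = sum(2^(-l_i)) = 1.0869, need <= 1. Result: violated (a binary prefix-free code with these lengths cannot exist)

No


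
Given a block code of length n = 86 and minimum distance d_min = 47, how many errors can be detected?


Detection capability = d_min - 1 = 47 - 1 = 46

46 errors


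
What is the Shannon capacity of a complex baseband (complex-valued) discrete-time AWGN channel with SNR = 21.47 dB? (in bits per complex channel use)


SNR_linear = 10^(21.47/10) = 140.2814; C = log2(1 + SNR_linear) = log2(1 + 140.2814) = 7.1424

7.1424 bits/channel use


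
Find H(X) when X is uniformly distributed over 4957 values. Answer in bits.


H = log2(n) = log2(4957) = 12.2753

12.2753 bits


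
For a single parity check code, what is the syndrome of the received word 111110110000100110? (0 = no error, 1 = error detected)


Syndrome = XOR of all bits = 1 XOR 1 XOR 1 XOR 1 XOR 1 XOR 0 XOR 1 XOR 1 XOR 0 XOR 0 XOR 0 XOR 0 XOR 1 XOR 0 XOR 0 XOR 1 XOR 1 XOR 0 = 0

0


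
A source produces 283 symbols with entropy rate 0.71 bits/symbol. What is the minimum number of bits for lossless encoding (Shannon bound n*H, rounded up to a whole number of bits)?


Minimum bits >= n * H = 283 * 0.71 = 200.93, rounded up to a whole number of bits = 201

201 bits


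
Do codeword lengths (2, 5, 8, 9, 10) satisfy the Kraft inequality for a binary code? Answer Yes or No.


Kraft sum = sum(2^(-l_i)) = 0.2881, need <= 1. Result: satisfied (a binary prefix-free code with these lengths exists)

Yes


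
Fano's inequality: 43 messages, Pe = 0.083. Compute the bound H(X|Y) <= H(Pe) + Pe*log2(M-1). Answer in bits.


H(Pe) = -Pe*log2(Pe) - (1-Pe)*log2(1-Pe) = -0.083*log2(0.083) - 0.917*log2(0.917) = 0.298032 + 0.114631 = 0.4127. Pe*log2(M-1) = 0.083*log2(42) = 0.447562. Bound = H(Pe) + Pe*log2(M-1) = 0.298032 + 0.114631 + 0.447562 = 0.8602

0.8602 bits


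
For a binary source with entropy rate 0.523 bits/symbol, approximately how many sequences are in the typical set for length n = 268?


log2|A_typical| = nH = 268 * 0.523 = 140.164, so |A_typical| ~ 2^140.164 = 1.562e+42

1.562e+42


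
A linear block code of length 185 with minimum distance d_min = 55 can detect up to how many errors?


Detection capability = d_min - 1 = 55 - 1 = 54

54 errors


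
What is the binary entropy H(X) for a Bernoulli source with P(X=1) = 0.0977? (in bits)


H = -p*log2(p) - (1-p)*log2(1-p). -0.0977*log2(0.0977) = 0.327832; -0.9023*log2(0.9023) = 0.133830. H = 0.327832 + 0.133830 = 0.4617

0.4617 bits


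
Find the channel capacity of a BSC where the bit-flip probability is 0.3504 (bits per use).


H(p) = -p*log2(p) - (1-p)*log2(1-p) = -0.3504*log2(0.3504) - 0.6496*log2(0.6496) = 0.530129 + 0.404296 = 0.9344. C = 1 - H(p) = 1 - 0.9344 = 0.0656

0.0656 bits


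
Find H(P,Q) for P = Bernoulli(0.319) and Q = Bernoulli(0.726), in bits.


H(P,Q) = -p*log2(q) - (1-p)*log2(1-q). -0.319*log2(0.726) = 0.147365; -0.681*log2(0.274) = 1.271939. H(P,Q) = 0.147365 + 1.271939 = 1.4193

1.4193 bits


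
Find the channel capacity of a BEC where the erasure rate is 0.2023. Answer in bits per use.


C = 1 - epsilon = 1 - 0.2023 = 0.7977

0.7977 bits


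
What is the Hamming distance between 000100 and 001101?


Count differing positions: . . ^ . . ^ = 2 differences

2


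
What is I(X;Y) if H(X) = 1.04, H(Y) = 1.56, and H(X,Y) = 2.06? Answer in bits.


I(X;Y) = H(X) + H(Y) - H(X,Y) = 1.04 + 1.56 - 2.06 = 0.54

0.54 bits


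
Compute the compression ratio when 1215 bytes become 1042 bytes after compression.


Ratio = original / compressed = 1215 / 1042 = 1.166

1.166


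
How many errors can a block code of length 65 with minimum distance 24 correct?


Correction capability = floor((d-1)/2) = floor((24-1)/2) = 11

11 errors


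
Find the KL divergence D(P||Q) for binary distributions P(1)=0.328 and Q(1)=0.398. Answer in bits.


KL = p*log2(p/q) + (1-p)*log2((1-p)/(1-q)) = 0.328*log2(0.328/0.398) + 0.672*log2(0.672/0.602) = 0.0151

0.0151 bits


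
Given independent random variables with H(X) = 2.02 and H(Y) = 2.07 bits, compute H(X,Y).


For independent variables, H(X,Y) = H(X) + H(Y) = 2.02 + 2.07 = 4.09

4.09 bits


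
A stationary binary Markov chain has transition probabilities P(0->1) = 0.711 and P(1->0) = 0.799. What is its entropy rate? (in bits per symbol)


Stationary distribution: pi_0 = p10/(p01+p10) = 0.5291, pi_1 = 0.4709. Entropy rate H' = pi_0*H(p01) + pi_1*H(p10) = 0.5291*0.8674 + 0.4709*0.7239 = 0.7999

0.7999 bits/symbol


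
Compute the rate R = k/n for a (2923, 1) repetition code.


Rate = k/n = 1/2923

1/2923


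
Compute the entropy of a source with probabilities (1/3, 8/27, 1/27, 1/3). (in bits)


H = -sum(p_i * log2(p_i)). Terms: -(1/3)*log2(1/3) = 0.528321; -(8/27)*log2(8/27) = 0.519967; -(1/27)*log2(1/27) = 0.176107; -(1/3)*log2(1/3) = 0.528321. H = 0.528321 + 0.519967 + 0.176107 + 0.528321 = 1.7527

1.7527 bits


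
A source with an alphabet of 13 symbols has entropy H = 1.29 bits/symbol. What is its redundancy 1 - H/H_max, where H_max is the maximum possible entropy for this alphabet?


H_max = log2(K) = log2(13) = 3.7004 bits/symbol. Redundancy = 1 - H/H_max = 1 - 1.29/3.7004 = 1 - 0.3486 = 0.6514

0.6514


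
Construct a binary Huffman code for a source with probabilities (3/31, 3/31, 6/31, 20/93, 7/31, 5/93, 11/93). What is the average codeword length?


Huffman construction (repeatedly merge the two least-probable nodes; each merge adds 1 bit to every symbol beneath it): 5/93 + 3/31 = 14/93; 3/31 + 11/93 = 20/93; 14/93 + 6/31 = 32/93; 20/93 + 20/93 = 40/93; 7/31 + 32/93 = 53/93; 40/93 + 53/93 = 1. Resulting codeword lengths (in the order the probabilities were given): (4, 3, 3, 2, 2, 4, 3). L_avg = sum(p_i * l_i) = 3/31*4 + 3/31*3 + 6/31*3 + 20/93*2 + 7/31*2 + 5/93*4 + 11/93*3 = 84/31 = 2.7097

2.7097 bits
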